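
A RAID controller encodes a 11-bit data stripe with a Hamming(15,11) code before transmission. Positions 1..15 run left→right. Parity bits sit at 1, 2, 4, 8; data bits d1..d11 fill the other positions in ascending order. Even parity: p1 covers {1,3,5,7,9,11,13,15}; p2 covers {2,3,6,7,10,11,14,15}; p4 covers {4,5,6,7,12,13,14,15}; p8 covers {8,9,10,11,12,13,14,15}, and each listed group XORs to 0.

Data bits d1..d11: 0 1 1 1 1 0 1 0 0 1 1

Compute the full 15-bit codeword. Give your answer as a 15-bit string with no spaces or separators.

Place data at non-parity positions: p1 p2 0 p4 1 1 1 p8 1 0 1 0 0 1 1
p1 (pos 1,3,5,7,9,11,13,15): XOR of data positions = 0⊕1⊕1⊕1⊕1⊕0⊕1 = 1
p2 (pos 2,3,6,7,10,11,14,15): XOR of data positions = 0⊕1⊕1⊕0⊕1⊕1⊕1 = 1
p4 (pos 4,5,6,7,12,13,14,15): XOR of data positions = 1⊕1⊕1⊕0⊕0⊕1⊕1 = 1
p8 (pos 8,9,10,11,12,13,14,15): XOR of data positions = 1⊕0⊕1⊕0⊕0⊕1⊕1 = 0
Codeword: 110111101010011

110111101010011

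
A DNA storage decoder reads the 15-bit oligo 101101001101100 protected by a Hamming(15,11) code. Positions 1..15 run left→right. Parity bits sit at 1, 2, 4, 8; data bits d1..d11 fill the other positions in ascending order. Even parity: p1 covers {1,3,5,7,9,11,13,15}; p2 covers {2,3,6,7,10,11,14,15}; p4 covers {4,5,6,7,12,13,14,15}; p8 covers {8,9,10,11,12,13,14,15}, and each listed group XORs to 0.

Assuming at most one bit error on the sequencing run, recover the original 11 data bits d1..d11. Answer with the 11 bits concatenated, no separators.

s1 (pos 1,3,5,7,9,11,13,15): 1⊕1⊕0⊕0⊕1⊕0⊕1⊕0 = 0
s2 (pos 2,3,6,7,10,11,14,15): 0⊕1⊕1⊕0⊕1⊕0⊕0⊕0 = 1
s4 (pos 4,5,6,7,12,13,14,15): 1⊕0⊕1⊕0⊕1⊕1⊕0⊕0 = 0
s8 (pos 8,9,10,11,12,13,14,15): 0⊕1⊕1⊕0⊕1⊕1⊕0⊕0 = 0
Syndrome s8…s1 = 0010 → error at position 2.
Flip position 2: 101101001101100 → 111101001101100
Read data bits from positions 3,5,6,7,9,10,11,12,13,14,15: 10101101100

10101101100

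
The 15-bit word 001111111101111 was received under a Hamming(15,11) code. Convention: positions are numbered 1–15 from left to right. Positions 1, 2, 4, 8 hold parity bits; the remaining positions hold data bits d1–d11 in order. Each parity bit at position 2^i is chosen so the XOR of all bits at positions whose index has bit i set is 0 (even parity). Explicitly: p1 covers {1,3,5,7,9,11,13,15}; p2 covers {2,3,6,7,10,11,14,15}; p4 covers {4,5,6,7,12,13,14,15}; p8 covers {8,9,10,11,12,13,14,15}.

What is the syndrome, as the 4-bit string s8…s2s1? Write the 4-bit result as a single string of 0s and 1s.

s1 (pos 1,3,5,7,9,11,13,15): 0⊕1⊕1⊕1⊕1⊕0⊕1⊕1 = 0
s2 (pos 2,3,6,7,10,11,14,15): 0⊕1⊕1⊕1⊕1⊕0⊕1⊕1 = 0
s4 (pos 4,5,6,7,12,13,14,15): 1⊕1⊕1⊕1⊕1⊕1⊕1⊕1 = 0
s8 (pos 8,9,10,11,12,13,14,15): 1⊕1⊕1⊕0⊕1⊕1⊕1⊕1 = 1
Syndrome s8…s1 = 1000 → error at position 8.

1000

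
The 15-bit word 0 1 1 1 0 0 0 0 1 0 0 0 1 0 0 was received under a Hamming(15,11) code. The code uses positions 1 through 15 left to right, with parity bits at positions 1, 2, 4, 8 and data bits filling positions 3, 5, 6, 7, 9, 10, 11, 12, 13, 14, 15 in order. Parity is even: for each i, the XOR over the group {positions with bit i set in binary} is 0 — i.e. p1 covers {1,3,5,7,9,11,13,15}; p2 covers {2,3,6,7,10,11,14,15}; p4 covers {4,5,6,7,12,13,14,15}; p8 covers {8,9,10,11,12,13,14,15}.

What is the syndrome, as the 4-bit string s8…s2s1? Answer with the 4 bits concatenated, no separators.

0001

s1 (pos 1,3,5,7,9,11,13,15): 0⊕1⊕0⊕0⊕1⊕0⊕1⊕0 = 1
s2 (pos 2,3,6,7,10,11,14,15): 1⊕1⊕0⊕0⊕0⊕0⊕0⊕0 = 0
s4 (pos 4,5,6,7,12,13,14,15): 1⊕0⊕0⊕0⊕0⊕1⊕0⊕0 = 0
s8 (pos 8,9,10,11,12,13,14,15): 0⊕1⊕0⊕0⊕0⊕1⊕0⊕0 = 0
Syndrome s8…s1 = 0001 → error at position 1.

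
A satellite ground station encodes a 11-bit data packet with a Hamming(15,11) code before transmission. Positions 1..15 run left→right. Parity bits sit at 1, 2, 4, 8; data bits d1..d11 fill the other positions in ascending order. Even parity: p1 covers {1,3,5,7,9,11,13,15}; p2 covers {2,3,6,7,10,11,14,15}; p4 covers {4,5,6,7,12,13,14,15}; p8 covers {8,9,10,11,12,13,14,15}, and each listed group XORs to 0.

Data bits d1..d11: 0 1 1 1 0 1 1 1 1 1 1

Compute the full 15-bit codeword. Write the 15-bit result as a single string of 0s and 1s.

Place data at non-parity positions: p1 p2 0 p4 1 1 1 p8 0 1 1 1 1 1 1
p1 (pos 1,3,5,7,9,11,13,15): XOR of data positions = 0⊕1⊕1⊕0⊕1⊕1⊕1 = 1
p2 (pos 2,3,6,7,10,11,14,15): XOR of data positions = 0⊕1⊕1⊕1⊕1⊕1⊕1 = 0
p4 (pos 4,5,6,7,12,13,14,15): XOR of data positions = 1⊕1⊕1⊕1⊕1⊕1⊕1 = 1
p8 (pos 8,9,10,11,12,13,14,15): XOR of data positions = 0⊕1⊕1⊕1⊕1⊕1⊕1 = 0
Codeword: 100111100111111

100111100111111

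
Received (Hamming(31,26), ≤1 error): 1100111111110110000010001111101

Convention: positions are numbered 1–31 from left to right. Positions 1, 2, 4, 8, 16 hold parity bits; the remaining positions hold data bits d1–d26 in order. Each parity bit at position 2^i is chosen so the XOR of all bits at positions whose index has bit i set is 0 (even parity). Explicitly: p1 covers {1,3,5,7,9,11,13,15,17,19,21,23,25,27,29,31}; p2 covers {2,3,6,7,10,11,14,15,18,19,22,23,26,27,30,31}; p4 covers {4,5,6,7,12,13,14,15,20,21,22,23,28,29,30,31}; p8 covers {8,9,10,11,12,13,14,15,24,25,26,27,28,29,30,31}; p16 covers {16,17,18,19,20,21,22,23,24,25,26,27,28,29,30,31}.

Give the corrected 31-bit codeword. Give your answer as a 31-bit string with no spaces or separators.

s1 (pos 1,3,5,7,9,11,13,15,17,19,21,23,25,27,29,31): 1⊕0⊕1⊕1⊕1⊕1⊕0⊕1⊕0⊕0⊕1⊕0⊕1⊕1⊕1⊕1 = 1
s2 (pos 2,3,6,7,10,11,14,15,18,19,22,23,26,27,30,31): 1⊕0⊕1⊕1⊕1⊕1⊕1⊕1⊕0⊕0⊕0⊕0⊕1⊕1⊕0⊕1 = 0
s4 (pos 4,5,6,7,12,13,14,15,20,21,22,23,28,29,30,31): 0⊕1⊕1⊕1⊕1⊕0⊕1⊕1⊕0⊕1⊕0⊕0⊕1⊕1⊕0⊕1 = 0
s8 (pos 8,9,10,11,12,13,14,15,24,25,26,27,28,29,30,31): 1⊕1⊕1⊕1⊕1⊕0⊕1⊕1⊕0⊕1⊕1⊕1⊕1⊕1⊕0⊕1 = 1
s16 (pos 16,17,18,19,20,21,22,23,24,25,26,27,28,29,30,31): 0⊕0⊕0⊕0⊕0⊕1⊕0⊕0⊕0⊕1⊕1⊕1⊕1⊕1⊕0⊕1 = 1
Syndrome s16…s1 = 11001 → error at position 25.
Flip position 25: 1100111111110110000010001111101 → 1100111111110110000010000111101

1100111111110110000010000111101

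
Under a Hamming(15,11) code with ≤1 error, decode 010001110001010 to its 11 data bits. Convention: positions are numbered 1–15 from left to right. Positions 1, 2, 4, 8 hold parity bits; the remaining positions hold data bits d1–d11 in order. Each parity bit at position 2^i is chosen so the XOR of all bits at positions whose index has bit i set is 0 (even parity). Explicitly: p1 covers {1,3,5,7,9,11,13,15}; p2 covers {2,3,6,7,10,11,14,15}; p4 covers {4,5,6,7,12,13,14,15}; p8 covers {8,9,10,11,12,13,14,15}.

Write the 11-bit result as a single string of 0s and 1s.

s1 (pos 1,3,5,7,9,11,13,15): 0⊕0⊕0⊕1⊕0⊕0⊕0⊕0 = 1
s2 (pos 2,3,6,7,10,11,14,15): 1⊕0⊕1⊕1⊕0⊕0⊕1⊕0 = 0
s4 (pos 4,5,6,7,12,13,14,15): 0⊕0⊕1⊕1⊕1⊕0⊕1⊕0 = 0
s8 (pos 8,9,10,11,12,13,14,15): 1⊕0⊕0⊕0⊕1⊕0⊕1⊕0 = 1
Syndrome s8…s1 = 1001 → error at position 9.
Flip position 9: 010001110001010 → 010001111001010
Read data bits from positions 3,5,6,7,9,10,11,12,13,14,15: 00111001010

00111001010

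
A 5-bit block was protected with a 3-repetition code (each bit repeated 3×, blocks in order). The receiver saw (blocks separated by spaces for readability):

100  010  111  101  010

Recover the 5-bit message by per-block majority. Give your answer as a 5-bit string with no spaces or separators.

00110

Block 1 (100): 1 one → 0
Block 2 (010): 1 one → 0
Block 3 (111): 3 ones → 1
Block 4 (101): 2 ones → 1
Block 5 (010): 1 one → 0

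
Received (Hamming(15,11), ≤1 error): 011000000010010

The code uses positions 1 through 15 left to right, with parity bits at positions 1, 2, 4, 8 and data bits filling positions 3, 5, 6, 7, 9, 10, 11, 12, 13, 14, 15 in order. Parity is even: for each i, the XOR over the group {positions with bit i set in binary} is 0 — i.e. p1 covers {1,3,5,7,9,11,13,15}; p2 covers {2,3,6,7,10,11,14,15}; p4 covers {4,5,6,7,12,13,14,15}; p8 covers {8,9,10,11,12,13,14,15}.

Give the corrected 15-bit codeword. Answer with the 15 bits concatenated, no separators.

s1 (pos 1,3,5,7,9,11,13,15): 0⊕1⊕0⊕0⊕0⊕1⊕0⊕0 = 0
s2 (pos 2,3,6,7,10,11,14,15): 1⊕1⊕0⊕0⊕0⊕1⊕1⊕0 = 0
s4 (pos 4,5,6,7,12,13,14,15): 0⊕0⊕0⊕0⊕0⊕0⊕1⊕0 = 1
s8 (pos 8,9,10,11,12,13,14,15): 0⊕0⊕0⊕1⊕0⊕0⊕1⊕0 = 0
Syndrome s8…s1 = 0100 → error at position 4.
Flip position 4: 011000000010010 → 011100000010010

011100000010010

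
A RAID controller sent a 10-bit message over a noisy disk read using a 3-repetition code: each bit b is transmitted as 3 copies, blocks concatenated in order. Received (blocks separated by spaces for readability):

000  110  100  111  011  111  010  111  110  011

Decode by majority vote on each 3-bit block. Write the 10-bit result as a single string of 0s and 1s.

0101110111

Block 1 (000): 0 ones → 0
Block 2 (110): 2 ones → 1
Block 3 (100): 1 one → 0
Block 4 (111): 3 ones → 1
Block 5 (011): 2 ones → 1
Block 6 (111): 3 ones → 1
Block 7 (010): 1 one → 0
Block 8 (111): 3 ones → 1
Block 9 (110): 2 ones → 1
Block 10 (011): 2 ones → 1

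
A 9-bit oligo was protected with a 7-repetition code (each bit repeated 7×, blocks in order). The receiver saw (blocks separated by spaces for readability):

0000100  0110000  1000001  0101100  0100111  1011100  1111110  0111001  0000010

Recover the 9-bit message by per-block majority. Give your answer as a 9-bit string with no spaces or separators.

Block 1 (0000100): 1 one → 0
Block 2 (0110000): 2 ones → 0
Block 3 (1000001): 2 ones → 0
Block 4 (0101100): 3 ones → 0
Block 5 (0100111): 4 ones → 1
Block 6 (1011100): 4 ones → 1
Block 7 (1111110): 6 ones → 1
Block 8 (0111001): 4 ones → 1
Block 9 (0000010): 1 one → 0

000011110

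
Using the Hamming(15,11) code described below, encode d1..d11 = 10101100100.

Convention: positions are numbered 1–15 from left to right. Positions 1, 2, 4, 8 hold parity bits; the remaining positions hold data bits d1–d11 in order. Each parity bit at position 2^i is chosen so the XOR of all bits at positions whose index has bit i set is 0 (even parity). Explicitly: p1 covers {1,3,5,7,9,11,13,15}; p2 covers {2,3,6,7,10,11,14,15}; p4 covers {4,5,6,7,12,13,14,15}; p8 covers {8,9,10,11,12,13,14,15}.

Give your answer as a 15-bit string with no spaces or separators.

111001011100100

Place data at non-parity positions: p1 p2 1 p4 0 1 0 p8 1 1 0 0 1 0 0
p1 (pos 1,3,5,7,9,11,13,15): XOR of data positions = 1⊕0⊕0⊕1⊕0⊕1⊕0 = 1
p2 (pos 2,3,6,7,10,11,14,15): XOR of data positions = 1⊕1⊕0⊕1⊕0⊕0⊕0 = 1
p4 (pos 4,5,6,7,12,13,14,15): XOR of data positions = 0⊕1⊕0⊕0⊕1⊕0⊕0 = 0
p8 (pos 8,9,10,11,12,13,14,15): XOR of data positions = 1⊕1⊕0⊕0⊕1⊕0⊕0 = 1
Codeword: 111001011100100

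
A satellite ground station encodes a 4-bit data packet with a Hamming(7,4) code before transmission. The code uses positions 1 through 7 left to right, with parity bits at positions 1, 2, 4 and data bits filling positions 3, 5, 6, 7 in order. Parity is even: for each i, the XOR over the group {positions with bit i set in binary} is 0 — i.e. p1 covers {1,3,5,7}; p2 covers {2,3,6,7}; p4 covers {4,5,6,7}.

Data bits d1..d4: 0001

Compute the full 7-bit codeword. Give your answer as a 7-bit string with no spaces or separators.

1101001

Place data at non-parity positions: p1 p2 0 p4 0 0 1
p1 (pos 1,3,5,7): XOR of data positions = 0⊕0⊕1 = 1
p2 (pos 2,3,6,7): XOR of data positions = 0⊕0⊕1 = 1
p4 (pos 4,5,6,7): XOR of data positions = 0⊕0⊕1 = 1
Codeword: 1101001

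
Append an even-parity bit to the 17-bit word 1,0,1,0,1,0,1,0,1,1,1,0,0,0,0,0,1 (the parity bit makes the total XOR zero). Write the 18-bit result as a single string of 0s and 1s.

101010101110000010

XOR of the 17 data bits: 1⊕0⊕1⊕0⊕1⊕0⊕1⊕0⊕1⊕1⊕1⊕0⊕0⊕0⊕0⊕0⊕1 = 0
Parity bit = 0 (so all 18 bits XOR to 0).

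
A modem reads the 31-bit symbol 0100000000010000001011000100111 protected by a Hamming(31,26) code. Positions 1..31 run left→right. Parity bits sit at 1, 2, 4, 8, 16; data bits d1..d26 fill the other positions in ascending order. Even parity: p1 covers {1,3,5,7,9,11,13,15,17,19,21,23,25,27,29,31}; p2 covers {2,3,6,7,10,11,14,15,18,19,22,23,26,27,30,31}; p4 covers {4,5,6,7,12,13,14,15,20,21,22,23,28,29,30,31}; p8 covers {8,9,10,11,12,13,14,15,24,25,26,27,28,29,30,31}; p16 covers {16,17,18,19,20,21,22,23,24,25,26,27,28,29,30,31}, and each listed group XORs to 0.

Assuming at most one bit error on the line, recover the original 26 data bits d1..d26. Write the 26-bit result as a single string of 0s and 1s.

00000001000001011010100111

s1 (pos 1,3,5,7,9,11,13,15,17,19,21,23,25,27,29,31): 0⊕0⊕0⊕0⊕0⊕0⊕0⊕0⊕0⊕1⊕1⊕0⊕0⊕0⊕1⊕1 = 0
s2 (pos 2,3,6,7,10,11,14,15,18,19,22,23,26,27,30,31): 1⊕0⊕0⊕0⊕0⊕0⊕0⊕0⊕0⊕1⊕1⊕0⊕1⊕0⊕1⊕1 = 0
s4 (pos 4,5,6,7,12,13,14,15,20,21,22,23,28,29,30,31): 0⊕0⊕0⊕0⊕1⊕0⊕0⊕0⊕0⊕1⊕1⊕0⊕0⊕1⊕1⊕1 = 0
s8 (pos 8,9,10,11,12,13,14,15,24,25,26,27,28,29,30,31): 0⊕0⊕0⊕0⊕1⊕0⊕0⊕0⊕0⊕0⊕1⊕0⊕0⊕1⊕1⊕1 = 1
s16 (pos 16,17,18,19,20,21,22,23,24,25,26,27,28,29,30,31): 0⊕0⊕0⊕1⊕0⊕1⊕1⊕0⊕0⊕0⊕1⊕0⊕0⊕1⊕1⊕1 = 1
Syndrome s16…s1 = 11000 → error at position 24.
Flip position 24: 0100000000010000001011000100111 → 0100000000010000001011010100111
Read data bits from positions 3,5,6,7,9,10,11,12,13,14,15,17,18,19,20,21,22,23,24,25,26,27,28,29,30,31: 00000001000001011010100111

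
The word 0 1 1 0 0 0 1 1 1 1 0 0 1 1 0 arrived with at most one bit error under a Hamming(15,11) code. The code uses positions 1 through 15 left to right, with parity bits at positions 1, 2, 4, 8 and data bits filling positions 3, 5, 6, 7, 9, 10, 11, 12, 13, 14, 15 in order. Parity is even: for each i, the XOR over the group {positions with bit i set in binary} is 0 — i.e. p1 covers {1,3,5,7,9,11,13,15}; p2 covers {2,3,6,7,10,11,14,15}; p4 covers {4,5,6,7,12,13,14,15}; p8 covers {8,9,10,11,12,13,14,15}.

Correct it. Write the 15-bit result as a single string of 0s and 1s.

s1 (pos 1,3,5,7,9,11,13,15): 0⊕1⊕0⊕1⊕1⊕0⊕1⊕0 = 0
s2 (pos 2,3,6,7,10,11,14,15): 1⊕1⊕0⊕1⊕1⊕0⊕1⊕0 = 1
s4 (pos 4,5,6,7,12,13,14,15): 0⊕0⊕0⊕1⊕0⊕1⊕1⊕0 = 1
s8 (pos 8,9,10,11,12,13,14,15): 1⊕1⊕1⊕0⊕0⊕1⊕1⊕0 = 1
Syndrome s8…s1 = 1110 → error at position 14.
Flip position 14: 011000111100110 → 011000111100100

011000111100100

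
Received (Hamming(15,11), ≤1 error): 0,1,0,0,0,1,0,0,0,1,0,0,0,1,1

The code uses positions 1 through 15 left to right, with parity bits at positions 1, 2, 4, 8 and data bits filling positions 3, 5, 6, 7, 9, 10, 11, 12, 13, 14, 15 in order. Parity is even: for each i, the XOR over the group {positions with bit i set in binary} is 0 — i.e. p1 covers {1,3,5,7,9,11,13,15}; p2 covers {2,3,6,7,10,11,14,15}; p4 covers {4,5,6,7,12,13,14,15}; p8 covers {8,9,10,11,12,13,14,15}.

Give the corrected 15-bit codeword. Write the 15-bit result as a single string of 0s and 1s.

s1 (pos 1,3,5,7,9,11,13,15): 0⊕0⊕0⊕0⊕0⊕0⊕0⊕1 = 1
s2 (pos 2,3,6,7,10,11,14,15): 1⊕0⊕1⊕0⊕1⊕0⊕1⊕1 = 1
s4 (pos 4,5,6,7,12,13,14,15): 0⊕0⊕1⊕0⊕0⊕0⊕1⊕1 = 1
s8 (pos 8,9,10,11,12,13,14,15): 0⊕0⊕1⊕0⊕0⊕0⊕1⊕1 = 1
Syndrome s8…s1 = 1111 → error at position 15.
Flip position 15: 010001000100011 → 010001000100010

010001000100010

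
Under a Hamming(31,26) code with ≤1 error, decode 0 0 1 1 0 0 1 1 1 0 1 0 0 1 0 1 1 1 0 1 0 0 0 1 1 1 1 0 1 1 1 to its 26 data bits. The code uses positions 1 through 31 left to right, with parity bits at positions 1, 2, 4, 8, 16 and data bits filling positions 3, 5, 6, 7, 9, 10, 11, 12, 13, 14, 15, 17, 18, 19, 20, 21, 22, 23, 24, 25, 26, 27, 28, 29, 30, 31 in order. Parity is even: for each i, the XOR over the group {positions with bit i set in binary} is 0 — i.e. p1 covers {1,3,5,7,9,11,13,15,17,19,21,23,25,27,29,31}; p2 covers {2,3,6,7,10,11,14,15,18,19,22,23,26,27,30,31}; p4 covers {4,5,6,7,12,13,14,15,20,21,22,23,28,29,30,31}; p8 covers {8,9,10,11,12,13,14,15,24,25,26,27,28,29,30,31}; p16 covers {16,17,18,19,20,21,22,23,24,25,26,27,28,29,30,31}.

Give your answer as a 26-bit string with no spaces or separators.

s1 (pos 1,3,5,7,9,11,13,15,17,19,21,23,25,27,29,31): 0⊕1⊕0⊕1⊕1⊕1⊕0⊕0⊕1⊕0⊕0⊕0⊕1⊕1⊕1⊕1 = 1
s2 (pos 2,3,6,7,10,11,14,15,18,19,22,23,26,27,30,31): 0⊕1⊕0⊕1⊕0⊕1⊕1⊕0⊕1⊕0⊕0⊕0⊕1⊕1⊕1⊕1 = 1
s4 (pos 4,5,6,7,12,13,14,15,20,21,22,23,28,29,30,31): 1⊕0⊕0⊕1⊕0⊕0⊕1⊕0⊕1⊕0⊕0⊕0⊕0⊕1⊕1⊕1 = 1
s8 (pos 8,9,10,11,12,13,14,15,24,25,26,27,28,29,30,31): 1⊕1⊕0⊕1⊕0⊕0⊕1⊕0⊕1⊕1⊕1⊕1⊕0⊕1⊕1⊕1 = 1
s16 (pos 16,17,18,19,20,21,22,23,24,25,26,27,28,29,30,31): 1⊕1⊕1⊕0⊕1⊕0⊕0⊕0⊕1⊕1⊕1⊕1⊕0⊕1⊕1⊕1 = 1
Syndrome s16…s1 = 11111 → error at position 31.
Flip position 31: 0011001110100101110100011110111 → 0011001110100101110100011110110
Read data bits from positions 3,5,6,7,9,10,11,12,13,14,15,17,18,19,20,21,22,23,24,25,26,27,28,29,30,31: 10011010010110100011110110

10011010010110100011110110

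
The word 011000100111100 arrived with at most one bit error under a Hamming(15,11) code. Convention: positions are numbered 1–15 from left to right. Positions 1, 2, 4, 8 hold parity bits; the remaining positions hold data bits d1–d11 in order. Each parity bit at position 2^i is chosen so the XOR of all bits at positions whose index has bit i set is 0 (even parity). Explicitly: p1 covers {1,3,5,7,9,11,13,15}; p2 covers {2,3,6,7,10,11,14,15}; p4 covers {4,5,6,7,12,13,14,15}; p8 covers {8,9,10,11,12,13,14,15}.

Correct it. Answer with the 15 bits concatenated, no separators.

s1 (pos 1,3,5,7,9,11,13,15): 0⊕1⊕0⊕1⊕0⊕1⊕1⊕0 = 0
s2 (pos 2,3,6,7,10,11,14,15): 1⊕1⊕0⊕1⊕1⊕1⊕0⊕0 = 1
s4 (pos 4,5,6,7,12,13,14,15): 0⊕0⊕0⊕1⊕1⊕1⊕0⊕0 = 1
s8 (pos 8,9,10,11,12,13,14,15): 0⊕0⊕1⊕1⊕1⊕1⊕0⊕0 = 0
Syndrome s8…s1 = 0110 → error at position 6.
Flip position 6: 011000100111100 → 011001100111100

011001100111100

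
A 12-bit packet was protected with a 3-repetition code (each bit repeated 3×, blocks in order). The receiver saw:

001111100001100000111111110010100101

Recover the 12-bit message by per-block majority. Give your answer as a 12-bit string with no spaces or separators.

010000111001

Block 1 (001): 1 one → 0
Block 2 (111): 3 ones → 1
Block 3 (100): 1 one → 0
Block 4 (001): 1 one → 0
Block 5 (100): 1 one → 0
Block 6 (000): 0 ones → 0
Block 7 (111): 3 ones → 1
Block 8 (111): 3 ones → 1
Block 9 (110): 2 ones → 1
Block 10 (010): 1 one → 0
Block 11 (100): 1 one → 0
Block 12 (101): 2 ones → 1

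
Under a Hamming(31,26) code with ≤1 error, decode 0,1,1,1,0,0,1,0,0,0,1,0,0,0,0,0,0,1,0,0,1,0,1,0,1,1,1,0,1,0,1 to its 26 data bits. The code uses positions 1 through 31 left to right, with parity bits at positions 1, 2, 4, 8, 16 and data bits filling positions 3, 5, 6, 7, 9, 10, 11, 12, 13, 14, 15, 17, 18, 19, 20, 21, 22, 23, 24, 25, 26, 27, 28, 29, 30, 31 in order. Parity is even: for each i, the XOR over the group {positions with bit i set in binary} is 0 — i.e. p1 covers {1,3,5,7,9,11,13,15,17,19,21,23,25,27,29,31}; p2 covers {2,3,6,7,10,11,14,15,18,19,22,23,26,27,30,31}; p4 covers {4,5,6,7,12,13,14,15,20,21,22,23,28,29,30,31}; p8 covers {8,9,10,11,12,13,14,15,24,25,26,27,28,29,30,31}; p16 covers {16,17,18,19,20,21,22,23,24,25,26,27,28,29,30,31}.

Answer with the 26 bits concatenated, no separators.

s1 (pos 1,3,5,7,9,11,13,15,17,19,21,23,25,27,29,31): 0⊕1⊕0⊕1⊕0⊕1⊕0⊕0⊕0⊕0⊕1⊕1⊕1⊕1⊕1⊕1 = 1
s2 (pos 2,3,6,7,10,11,14,15,18,19,22,23,26,27,30,31): 1⊕1⊕0⊕1⊕0⊕1⊕0⊕0⊕1⊕0⊕0⊕1⊕1⊕1⊕0⊕1 = 1
s4 (pos 4,5,6,7,12,13,14,15,20,21,22,23,28,29,30,31): 1⊕0⊕0⊕1⊕0⊕0⊕0⊕0⊕0⊕1⊕0⊕1⊕0⊕1⊕0⊕1 = 0
s8 (pos 8,9,10,11,12,13,14,15,24,25,26,27,28,29,30,31): 0⊕0⊕0⊕1⊕0⊕0⊕0⊕0⊕0⊕1⊕1⊕1⊕0⊕1⊕0⊕1 = 0
s16 (pos 16,17,18,19,20,21,22,23,24,25,26,27,28,29,30,31): 0⊕0⊕1⊕0⊕0⊕1⊕0⊕1⊕0⊕1⊕1⊕1⊕0⊕1⊕0⊕1 = 0
Syndrome s16…s1 = 00011 → error at position 3.
Flip position 3: 0111001000100000010010101110101 → 0101001000100000010010101110101
Read data bits from positions 3,5,6,7,9,10,11,12,13,14,15,17,18,19,20,21,22,23,24,25,26,27,28,29,30,31: 00010010000010010101110101

00010010000010010101110101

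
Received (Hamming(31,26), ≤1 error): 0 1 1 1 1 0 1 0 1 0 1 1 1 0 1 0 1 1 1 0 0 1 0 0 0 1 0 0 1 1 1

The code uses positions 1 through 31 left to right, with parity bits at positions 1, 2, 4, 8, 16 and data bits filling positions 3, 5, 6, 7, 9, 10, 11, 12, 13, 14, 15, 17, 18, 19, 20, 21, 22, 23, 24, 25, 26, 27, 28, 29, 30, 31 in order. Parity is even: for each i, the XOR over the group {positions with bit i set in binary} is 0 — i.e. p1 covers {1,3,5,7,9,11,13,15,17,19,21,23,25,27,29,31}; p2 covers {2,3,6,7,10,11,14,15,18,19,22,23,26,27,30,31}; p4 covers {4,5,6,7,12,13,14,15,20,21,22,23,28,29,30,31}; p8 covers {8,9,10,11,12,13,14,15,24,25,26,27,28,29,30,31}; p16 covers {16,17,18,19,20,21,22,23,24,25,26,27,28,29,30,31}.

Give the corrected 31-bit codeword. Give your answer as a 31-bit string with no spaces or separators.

s1 (pos 1,3,5,7,9,11,13,15,17,19,21,23,25,27,29,31): 0⊕1⊕1⊕1⊕1⊕1⊕1⊕1⊕1⊕1⊕0⊕0⊕0⊕0⊕1⊕1 = 1
s2 (pos 2,3,6,7,10,11,14,15,18,19,22,23,26,27,30,31): 1⊕1⊕0⊕1⊕0⊕1⊕0⊕1⊕1⊕1⊕1⊕0⊕1⊕0⊕1⊕1 = 1
s4 (pos 4,5,6,7,12,13,14,15,20,21,22,23,28,29,30,31): 1⊕1⊕0⊕1⊕1⊕1⊕0⊕1⊕0⊕0⊕1⊕0⊕0⊕1⊕1⊕1 = 0
s8 (pos 8,9,10,11,12,13,14,15,24,25,26,27,28,29,30,31): 0⊕1⊕0⊕1⊕1⊕1⊕0⊕1⊕0⊕0⊕1⊕0⊕0⊕1⊕1⊕1 = 1
s16 (pos 16,17,18,19,20,21,22,23,24,25,26,27,28,29,30,31): 0⊕1⊕1⊕1⊕0⊕0⊕1⊕0⊕0⊕0⊕1⊕0⊕0⊕1⊕1⊕1 = 0
Syndrome s16…s1 = 01011 → error at position 11.
Flip position 11: 0111101010111010111001000100111 → 0111101010011010111001000100111

0111101010011010111001000100111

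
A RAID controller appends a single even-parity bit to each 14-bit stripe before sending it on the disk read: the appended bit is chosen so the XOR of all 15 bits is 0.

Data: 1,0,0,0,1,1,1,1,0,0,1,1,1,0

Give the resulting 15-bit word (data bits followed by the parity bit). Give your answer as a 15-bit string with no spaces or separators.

XOR of the 14 data bits: 1⊕0⊕0⊕0⊕1⊕1⊕1⊕1⊕0⊕0⊕1⊕1⊕1⊕0 = 0
Parity bit = 0 (so all 15 bits XOR to 0).

100011110011100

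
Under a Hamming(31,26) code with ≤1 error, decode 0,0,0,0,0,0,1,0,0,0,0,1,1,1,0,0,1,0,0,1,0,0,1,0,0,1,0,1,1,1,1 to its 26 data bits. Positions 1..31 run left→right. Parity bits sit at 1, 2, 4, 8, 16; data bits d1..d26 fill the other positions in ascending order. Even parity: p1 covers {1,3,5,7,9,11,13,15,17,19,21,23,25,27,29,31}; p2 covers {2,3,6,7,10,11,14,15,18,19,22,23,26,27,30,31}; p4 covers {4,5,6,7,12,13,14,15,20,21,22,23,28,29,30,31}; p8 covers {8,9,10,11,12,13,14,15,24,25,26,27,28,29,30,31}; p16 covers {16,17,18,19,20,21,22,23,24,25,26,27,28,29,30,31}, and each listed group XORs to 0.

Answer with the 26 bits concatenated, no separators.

s1 (pos 1,3,5,7,9,11,13,15,17,19,21,23,25,27,29,31): 0⊕0⊕0⊕1⊕0⊕0⊕1⊕0⊕1⊕0⊕0⊕1⊕0⊕0⊕1⊕1 = 0
s2 (pos 2,3,6,7,10,11,14,15,18,19,22,23,26,27,30,31): 0⊕0⊕0⊕1⊕0⊕0⊕1⊕0⊕0⊕0⊕0⊕1⊕1⊕0⊕1⊕1 = 0
s4 (pos 4,5,6,7,12,13,14,15,20,21,22,23,28,29,30,31): 0⊕0⊕0⊕1⊕1⊕1⊕1⊕0⊕1⊕0⊕0⊕1⊕1⊕1⊕1⊕1 = 0
s8 (pos 8,9,10,11,12,13,14,15,24,25,26,27,28,29,30,31): 0⊕0⊕0⊕0⊕1⊕1⊕1⊕0⊕0⊕0⊕1⊕0⊕1⊕1⊕1⊕1 = 0
s16 (pos 16,17,18,19,20,21,22,23,24,25,26,27,28,29,30,31): 0⊕1⊕0⊕0⊕1⊕0⊕0⊕1⊕0⊕0⊕1⊕0⊕1⊕1⊕1⊕1 = 0
Syndrome s16…s1 = 00000 → no error.
Read data bits from positions 3,5,6,7,9,10,11,12,13,14,15,17,18,19,20,21,22,23,24,25,26,27,28,29,30,31: 00010001110100100100101111

00010001110100100100101111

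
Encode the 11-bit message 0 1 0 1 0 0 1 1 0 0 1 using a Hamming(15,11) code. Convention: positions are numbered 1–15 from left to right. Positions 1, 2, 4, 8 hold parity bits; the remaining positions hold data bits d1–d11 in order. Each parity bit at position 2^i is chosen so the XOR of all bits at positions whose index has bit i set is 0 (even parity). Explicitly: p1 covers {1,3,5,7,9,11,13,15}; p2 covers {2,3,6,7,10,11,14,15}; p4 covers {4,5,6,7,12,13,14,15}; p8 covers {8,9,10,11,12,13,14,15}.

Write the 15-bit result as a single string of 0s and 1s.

010010110011001

Place data at non-parity positions: p1 p2 0 p4 1 0 1 p8 0 0 1 1 0 0 1
p1 (pos 1,3,5,7,9,11,13,15): XOR of data positions = 0⊕1⊕1⊕0⊕1⊕0⊕1 = 0
p2 (pos 2,3,6,7,10,11,14,15): XOR of data positions = 0⊕0⊕1⊕0⊕1⊕0⊕1 = 1
p4 (pos 4,5,6,7,12,13,14,15): XOR of data positions = 1⊕0⊕1⊕1⊕0⊕0⊕1 = 0
p8 (pos 8,9,10,11,12,13,14,15): XOR of data positions = 0⊕0⊕1⊕1⊕0⊕0⊕1 = 1
Codeword: 010010110011001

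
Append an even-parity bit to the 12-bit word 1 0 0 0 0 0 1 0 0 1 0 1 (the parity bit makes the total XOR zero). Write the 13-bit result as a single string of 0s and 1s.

XOR of the 12 data bits: 1⊕0⊕0⊕0⊕0⊕0⊕1⊕0⊕0⊕1⊕0⊕1 = 0
Parity bit = 0 (so all 13 bits XOR to 0).

1000001001010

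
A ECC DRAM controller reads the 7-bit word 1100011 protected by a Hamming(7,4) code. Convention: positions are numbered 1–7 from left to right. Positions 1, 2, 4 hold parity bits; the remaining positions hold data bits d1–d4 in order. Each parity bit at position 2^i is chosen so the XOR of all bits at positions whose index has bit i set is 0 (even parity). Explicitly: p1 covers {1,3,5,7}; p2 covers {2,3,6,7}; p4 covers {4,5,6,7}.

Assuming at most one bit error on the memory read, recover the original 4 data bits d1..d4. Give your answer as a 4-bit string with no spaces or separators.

s1 (pos 1,3,5,7): 1⊕0⊕0⊕1 = 0
s2 (pos 2,3,6,7): 1⊕0⊕1⊕1 = 1
s4 (pos 4,5,6,7): 0⊕0⊕1⊕1 = 0
Syndrome s4…s1 = 010 → error at position 2.
Flip position 2: 1100011 → 1000011
Read data bits from positions 3,5,6,7: 0011

0011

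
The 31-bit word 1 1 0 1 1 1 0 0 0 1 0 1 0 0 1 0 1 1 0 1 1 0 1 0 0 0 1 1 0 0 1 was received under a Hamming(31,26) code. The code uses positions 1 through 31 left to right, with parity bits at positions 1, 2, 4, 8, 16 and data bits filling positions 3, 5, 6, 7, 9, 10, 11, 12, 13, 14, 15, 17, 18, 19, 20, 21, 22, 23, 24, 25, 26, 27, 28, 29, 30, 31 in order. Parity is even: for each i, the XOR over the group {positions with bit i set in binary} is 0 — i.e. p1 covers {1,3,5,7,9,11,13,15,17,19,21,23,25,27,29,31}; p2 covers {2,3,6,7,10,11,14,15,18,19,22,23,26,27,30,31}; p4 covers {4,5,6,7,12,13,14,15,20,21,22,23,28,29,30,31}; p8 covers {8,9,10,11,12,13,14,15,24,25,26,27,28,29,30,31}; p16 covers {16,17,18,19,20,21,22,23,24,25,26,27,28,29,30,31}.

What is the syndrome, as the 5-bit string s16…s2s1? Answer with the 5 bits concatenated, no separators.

s1 (pos 1,3,5,7,9,11,13,15,17,19,21,23,25,27,29,31): 1⊕0⊕1⊕0⊕0⊕0⊕0⊕1⊕1⊕0⊕1⊕1⊕0⊕1⊕0⊕1 = 0
s2 (pos 2,3,6,7,10,11,14,15,18,19,22,23,26,27,30,31): 1⊕0⊕1⊕0⊕1⊕0⊕0⊕1⊕1⊕0⊕0⊕1⊕0⊕1⊕0⊕1 = 0
s4 (pos 4,5,6,7,12,13,14,15,20,21,22,23,28,29,30,31): 1⊕1⊕1⊕0⊕1⊕0⊕0⊕1⊕1⊕1⊕0⊕1⊕1⊕0⊕0⊕1 = 0
s8 (pos 8,9,10,11,12,13,14,15,24,25,26,27,28,29,30,31): 0⊕0⊕1⊕0⊕1⊕0⊕0⊕1⊕0⊕0⊕0⊕1⊕1⊕0⊕0⊕1 = 0
s16 (pos 16,17,18,19,20,21,22,23,24,25,26,27,28,29,30,31): 0⊕1⊕1⊕0⊕1⊕1⊕0⊕1⊕0⊕0⊕0⊕1⊕1⊕0⊕0⊕1 = 0
Syndrome s16…s1 = 00000 → no error.

00000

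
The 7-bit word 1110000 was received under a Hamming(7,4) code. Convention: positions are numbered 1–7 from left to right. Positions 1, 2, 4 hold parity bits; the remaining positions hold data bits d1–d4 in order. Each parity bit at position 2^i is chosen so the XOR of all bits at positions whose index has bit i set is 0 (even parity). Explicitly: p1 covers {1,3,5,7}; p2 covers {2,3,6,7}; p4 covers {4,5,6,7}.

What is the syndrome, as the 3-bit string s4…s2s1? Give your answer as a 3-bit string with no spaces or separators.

000

s1 (pos 1,3,5,7): 1⊕1⊕0⊕0 = 0
s2 (pos 2,3,6,7): 1⊕1⊕0⊕0 = 0
s4 (pos 4,5,6,7): 0⊕0⊕0⊕0 = 0
Syndrome s4…s1 = 000 → no error.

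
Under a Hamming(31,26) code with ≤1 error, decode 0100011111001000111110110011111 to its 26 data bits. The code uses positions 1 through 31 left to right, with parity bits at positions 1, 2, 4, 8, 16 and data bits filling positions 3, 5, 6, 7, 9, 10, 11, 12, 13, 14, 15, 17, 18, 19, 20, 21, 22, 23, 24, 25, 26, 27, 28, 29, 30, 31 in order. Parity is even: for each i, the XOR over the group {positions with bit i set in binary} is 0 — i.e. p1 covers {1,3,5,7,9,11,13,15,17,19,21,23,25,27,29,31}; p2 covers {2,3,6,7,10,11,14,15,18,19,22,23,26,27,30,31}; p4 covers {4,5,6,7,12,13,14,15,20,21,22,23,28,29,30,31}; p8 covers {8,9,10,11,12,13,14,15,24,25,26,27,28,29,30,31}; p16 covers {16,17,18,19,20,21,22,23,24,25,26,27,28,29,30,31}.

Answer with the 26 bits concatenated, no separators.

00111100100111110110011111

s1 (pos 1,3,5,7,9,11,13,15,17,19,21,23,25,27,29,31): 0⊕0⊕0⊕1⊕1⊕0⊕1⊕0⊕1⊕1⊕1⊕1⊕0⊕1⊕1⊕1 = 0
s2 (pos 2,3,6,7,10,11,14,15,18,19,22,23,26,27,30,31): 1⊕0⊕1⊕1⊕1⊕0⊕0⊕0⊕1⊕1⊕0⊕1⊕0⊕1⊕1⊕1 = 0
s4 (pos 4,5,6,7,12,13,14,15,20,21,22,23,28,29,30,31): 0⊕0⊕1⊕1⊕0⊕1⊕0⊕0⊕1⊕1⊕0⊕1⊕1⊕1⊕1⊕1 = 0
s8 (pos 8,9,10,11,12,13,14,15,24,25,26,27,28,29,30,31): 1⊕1⊕1⊕0⊕0⊕1⊕0⊕0⊕1⊕0⊕0⊕1⊕1⊕1⊕1⊕1 = 0
s16 (pos 16,17,18,19,20,21,22,23,24,25,26,27,28,29,30,31): 0⊕1⊕1⊕1⊕1⊕1⊕0⊕1⊕1⊕0⊕0⊕1⊕1⊕1⊕1⊕1 = 0
Syndrome s16…s1 = 00000 → no error.
Read data bits from positions 3,5,6,7,9,10,11,12,13,14,15,17,18,19,20,21,22,23,24,25,26,27,28,29,30,31: 00111100100111110110011111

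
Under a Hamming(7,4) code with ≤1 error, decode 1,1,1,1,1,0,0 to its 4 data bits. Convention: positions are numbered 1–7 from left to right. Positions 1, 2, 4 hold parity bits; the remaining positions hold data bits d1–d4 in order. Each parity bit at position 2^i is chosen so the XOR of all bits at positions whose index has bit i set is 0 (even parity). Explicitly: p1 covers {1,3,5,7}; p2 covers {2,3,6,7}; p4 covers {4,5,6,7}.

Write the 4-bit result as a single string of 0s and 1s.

1100

s1 (pos 1,3,5,7): 1⊕1⊕1⊕0 = 1
s2 (pos 2,3,6,7): 1⊕1⊕0⊕0 = 0
s4 (pos 4,5,6,7): 1⊕1⊕0⊕0 = 0
Syndrome s4…s1 = 001 → error at position 1.
Flip position 1: 1111100 → 0111100
Read data bits from positions 3,5,6,7: 1100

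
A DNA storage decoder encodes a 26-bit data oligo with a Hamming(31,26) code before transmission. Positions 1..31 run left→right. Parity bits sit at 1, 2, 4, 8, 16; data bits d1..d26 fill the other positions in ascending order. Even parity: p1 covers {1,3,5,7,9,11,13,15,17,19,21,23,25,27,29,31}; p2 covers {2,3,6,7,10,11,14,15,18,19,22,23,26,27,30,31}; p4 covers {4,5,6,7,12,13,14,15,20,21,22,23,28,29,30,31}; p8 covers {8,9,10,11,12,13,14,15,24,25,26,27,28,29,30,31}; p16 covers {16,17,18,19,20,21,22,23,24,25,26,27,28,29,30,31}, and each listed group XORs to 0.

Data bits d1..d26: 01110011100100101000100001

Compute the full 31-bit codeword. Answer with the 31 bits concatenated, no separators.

Place data at non-parity positions: p1 p2 0 p4 1 1 1 p8 0 0 1 1 1 0 0 p16 1 0 0 1 0 1 0 0 0 1 0 0 0 0 1
p1 (pos 1,3,5,7,9,11,13,15,17,19,21,23,25,27,29,31): XOR of data positions = 0⊕1⊕1⊕0⊕1⊕1⊕0⊕1⊕0⊕0⊕0⊕0⊕0⊕0⊕1 = 0
p2 (pos 2,3,6,7,10,11,14,15,18,19,22,23,26,27,30,31): XOR of data positions = 0⊕1⊕1⊕0⊕1⊕0⊕0⊕0⊕0⊕1⊕0⊕1⊕0⊕0⊕1 = 0
p4 (pos 4,5,6,7,12,13,14,15,20,21,22,23,28,29,30,31): XOR of data positions = 1⊕1⊕1⊕1⊕1⊕0⊕0⊕1⊕0⊕1⊕0⊕0⊕0⊕0⊕1 = 0
p8 (pos 8,9,10,11,12,13,14,15,24,25,26,27,28,29,30,31): XOR of data positions = 0⊕0⊕1⊕1⊕1⊕0⊕0⊕0⊕0⊕1⊕0⊕0⊕0⊕0⊕1 = 1
p16 (pos 16,17,18,19,20,21,22,23,24,25,26,27,28,29,30,31): XOR of data positions = 1⊕0⊕0⊕1⊕0⊕1⊕0⊕0⊕0⊕1⊕0⊕0⊕0⊕0⊕1 = 1
Codeword: 0000111100111001100101000100001

0000111100111001100101000100001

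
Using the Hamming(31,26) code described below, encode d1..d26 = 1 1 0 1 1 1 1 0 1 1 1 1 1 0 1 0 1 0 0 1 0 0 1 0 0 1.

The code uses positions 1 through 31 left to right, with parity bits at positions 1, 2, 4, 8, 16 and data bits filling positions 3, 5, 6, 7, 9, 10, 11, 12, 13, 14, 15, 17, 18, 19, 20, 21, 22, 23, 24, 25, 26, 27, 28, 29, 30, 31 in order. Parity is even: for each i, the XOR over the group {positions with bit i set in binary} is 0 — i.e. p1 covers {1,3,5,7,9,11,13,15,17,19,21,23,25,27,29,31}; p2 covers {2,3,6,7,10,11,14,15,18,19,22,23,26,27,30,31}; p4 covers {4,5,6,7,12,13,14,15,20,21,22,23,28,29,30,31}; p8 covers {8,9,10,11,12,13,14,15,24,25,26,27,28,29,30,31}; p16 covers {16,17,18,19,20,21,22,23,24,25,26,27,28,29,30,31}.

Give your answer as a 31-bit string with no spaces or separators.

0111101111101111110101001001001

Place data at non-parity positions: p1 p2 1 p4 1 0 1 p8 1 1 1 0 1 1 1 p16 1 1 0 1 0 1 0 0 1 0 0 1 0 0 1
p1 (pos 1,3,5,7,9,11,13,15,17,19,21,23,25,27,29,31): XOR of data positions = 1⊕1⊕1⊕1⊕1⊕1⊕1⊕1⊕0⊕0⊕0⊕1⊕0⊕0⊕1 = 0
p2 (pos 2,3,6,7,10,11,14,15,18,19,22,23,26,27,30,31): XOR of data positions = 1⊕0⊕1⊕1⊕1⊕1⊕1⊕1⊕0⊕1⊕0⊕0⊕0⊕0⊕1 = 1
p4 (pos 4,5,6,7,12,13,14,15,20,21,22,23,28,29,30,31): XOR of data positions = 1⊕0⊕1⊕0⊕1⊕1⊕1⊕1⊕0⊕1⊕0⊕1⊕0⊕0⊕1 = 1
p8 (pos 8,9,10,11,12,13,14,15,24,25,26,27,28,29,30,31): XOR of data positions = 1⊕1⊕1⊕0⊕1⊕1⊕1⊕0⊕1⊕0⊕0⊕1⊕0⊕0⊕1 = 1
p16 (pos 16,17,18,19,20,21,22,23,24,25,26,27,28,29,30,31): XOR of data positions = 1⊕1⊕0⊕1⊕0⊕1⊕0⊕0⊕1⊕0⊕0⊕1⊕0⊕0⊕1 = 1
Codeword: 0111101111101111110101001001001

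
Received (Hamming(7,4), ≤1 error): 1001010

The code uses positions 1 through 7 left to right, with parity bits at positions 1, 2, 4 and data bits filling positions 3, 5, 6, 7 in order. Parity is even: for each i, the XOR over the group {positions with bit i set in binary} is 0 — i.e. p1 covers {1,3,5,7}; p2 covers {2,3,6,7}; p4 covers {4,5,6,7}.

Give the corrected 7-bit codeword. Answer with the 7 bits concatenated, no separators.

s1 (pos 1,3,5,7): 1⊕0⊕0⊕0 = 1
s2 (pos 2,3,6,7): 0⊕0⊕1⊕0 = 1
s4 (pos 4,5,6,7): 1⊕0⊕1⊕0 = 0
Syndrome s4…s1 = 011 → error at position 3.
Flip position 3: 1001010 → 1011010

1011010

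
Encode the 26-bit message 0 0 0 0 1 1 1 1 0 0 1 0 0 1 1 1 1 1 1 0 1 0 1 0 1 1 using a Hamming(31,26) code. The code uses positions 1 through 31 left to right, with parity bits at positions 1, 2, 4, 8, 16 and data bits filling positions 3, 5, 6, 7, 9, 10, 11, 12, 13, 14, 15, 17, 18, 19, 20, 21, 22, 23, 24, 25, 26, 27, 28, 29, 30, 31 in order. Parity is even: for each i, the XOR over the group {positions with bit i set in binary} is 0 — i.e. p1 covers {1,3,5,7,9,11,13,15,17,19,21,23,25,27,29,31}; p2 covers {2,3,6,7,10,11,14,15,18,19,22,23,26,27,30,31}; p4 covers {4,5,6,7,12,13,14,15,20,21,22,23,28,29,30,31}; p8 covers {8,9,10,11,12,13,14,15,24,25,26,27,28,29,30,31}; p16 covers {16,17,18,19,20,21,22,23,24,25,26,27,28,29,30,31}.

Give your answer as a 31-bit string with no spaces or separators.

Place data at non-parity positions: p1 p2 0 p4 0 0 0 p8 1 1 1 1 0 0 1 p16 0 0 1 1 1 1 1 1 0 1 0 1 0 1 1
p1 (pos 1,3,5,7,9,11,13,15,17,19,21,23,25,27,29,31): XOR of data positions = 0⊕0⊕0⊕1⊕1⊕0⊕1⊕0⊕1⊕1⊕1⊕0⊕0⊕0⊕1 = 1
p2 (pos 2,3,6,7,10,11,14,15,18,19,22,23,26,27,30,31): XOR of data positions = 0⊕0⊕0⊕1⊕1⊕0⊕1⊕0⊕1⊕1⊕1⊕1⊕0⊕1⊕1 = 1
p4 (pos 4,5,6,7,12,13,14,15,20,21,22,23,28,29,30,31): XOR of data positions = 0⊕0⊕0⊕1⊕0⊕0⊕1⊕1⊕1⊕1⊕1⊕1⊕0⊕1⊕1 = 1
p8 (pos 8,9,10,11,12,13,14,15,24,25,26,27,28,29,30,31): XOR of data positions = 1⊕1⊕1⊕1⊕0⊕0⊕1⊕1⊕0⊕1⊕0⊕1⊕0⊕1⊕1 = 0
p16 (pos 16,17,18,19,20,21,22,23,24,25,26,27,28,29,30,31): XOR of data positions = 0⊕0⊕1⊕1⊕1⊕1⊕1⊕1⊕0⊕1⊕0⊕1⊕0⊕1⊕1 = 0
Codeword: 1101000011110010001111110101011

1101000011110010001111110101011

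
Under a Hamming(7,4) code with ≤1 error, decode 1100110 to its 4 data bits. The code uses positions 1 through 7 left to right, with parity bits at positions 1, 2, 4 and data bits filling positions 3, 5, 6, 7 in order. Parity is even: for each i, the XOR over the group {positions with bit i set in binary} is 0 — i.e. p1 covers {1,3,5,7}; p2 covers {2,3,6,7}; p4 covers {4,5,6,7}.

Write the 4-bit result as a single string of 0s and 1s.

s1 (pos 1,3,5,7): 1⊕0⊕1⊕0 = 0
s2 (pos 2,3,6,7): 1⊕0⊕1⊕0 = 0
s4 (pos 4,5,6,7): 0⊕1⊕1⊕0 = 0
Syndrome s4…s1 = 000 → no error.
Read data bits from positions 3,5,6,7: 0110

0110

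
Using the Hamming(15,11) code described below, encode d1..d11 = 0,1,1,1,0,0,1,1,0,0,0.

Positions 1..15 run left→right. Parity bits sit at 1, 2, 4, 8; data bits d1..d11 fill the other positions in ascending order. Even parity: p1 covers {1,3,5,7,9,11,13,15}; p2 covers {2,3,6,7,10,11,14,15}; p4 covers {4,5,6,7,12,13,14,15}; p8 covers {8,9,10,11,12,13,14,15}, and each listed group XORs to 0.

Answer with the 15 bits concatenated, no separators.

Place data at non-parity positions: p1 p2 0 p4 1 1 1 p8 0 0 1 1 0 0 0
p1 (pos 1,3,5,7,9,11,13,15): XOR of data positions = 0⊕1⊕1⊕0⊕1⊕0⊕0 = 1
p2 (pos 2,3,6,7,10,11,14,15): XOR of data positions = 0⊕1⊕1⊕0⊕1⊕0⊕0 = 1
p4 (pos 4,5,6,7,12,13,14,15): XOR of data positions = 1⊕1⊕1⊕1⊕0⊕0⊕0 = 0
p8 (pos 8,9,10,11,12,13,14,15): XOR of data positions = 0⊕0⊕1⊕1⊕0⊕0⊕0 = 0
Codeword: 110011100011000

110011100011000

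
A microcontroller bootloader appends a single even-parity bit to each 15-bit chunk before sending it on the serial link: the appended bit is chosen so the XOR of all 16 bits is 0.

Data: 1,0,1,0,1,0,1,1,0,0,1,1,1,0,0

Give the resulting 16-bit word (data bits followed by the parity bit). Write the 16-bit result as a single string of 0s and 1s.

1010101100111000

XOR of the 15 data bits: 1⊕0⊕1⊕0⊕1⊕0⊕1⊕1⊕0⊕0⊕1⊕1⊕1⊕0⊕0 = 0
Parity bit = 0 (so all 16 bits XOR to 0).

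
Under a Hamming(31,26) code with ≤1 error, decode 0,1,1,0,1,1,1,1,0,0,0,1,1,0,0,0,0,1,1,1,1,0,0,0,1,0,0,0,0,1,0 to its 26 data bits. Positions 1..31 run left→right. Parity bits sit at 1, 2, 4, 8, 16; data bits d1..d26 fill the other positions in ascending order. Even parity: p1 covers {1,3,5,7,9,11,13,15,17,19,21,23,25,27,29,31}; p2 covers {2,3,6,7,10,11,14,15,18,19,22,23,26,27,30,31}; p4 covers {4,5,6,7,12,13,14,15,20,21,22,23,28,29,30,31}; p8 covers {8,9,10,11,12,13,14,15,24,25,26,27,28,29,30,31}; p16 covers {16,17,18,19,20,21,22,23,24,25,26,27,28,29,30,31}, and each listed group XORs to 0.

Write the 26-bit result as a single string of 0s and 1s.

11110011100011110001000010

s1 (pos 1,3,5,7,9,11,13,15,17,19,21,23,25,27,29,31): 0⊕1⊕1⊕1⊕0⊕0⊕1⊕0⊕0⊕1⊕1⊕0⊕1⊕0⊕0⊕0 = 1
s2 (pos 2,3,6,7,10,11,14,15,18,19,22,23,26,27,30,31): 1⊕1⊕1⊕1⊕0⊕0⊕0⊕0⊕1⊕1⊕0⊕0⊕0⊕0⊕1⊕0 = 1
s4 (pos 4,5,6,7,12,13,14,15,20,21,22,23,28,29,30,31): 0⊕1⊕1⊕1⊕1⊕1⊕0⊕0⊕1⊕1⊕0⊕0⊕0⊕0⊕1⊕0 = 0
s8 (pos 8,9,10,11,12,13,14,15,24,25,26,27,28,29,30,31): 1⊕0⊕0⊕0⊕1⊕1⊕0⊕0⊕0⊕1⊕0⊕0⊕0⊕0⊕1⊕0 = 1
s16 (pos 16,17,18,19,20,21,22,23,24,25,26,27,28,29,30,31): 0⊕0⊕1⊕1⊕1⊕1⊕0⊕0⊕0⊕1⊕0⊕0⊕0⊕0⊕1⊕0 = 0
Syndrome s16…s1 = 01011 → error at position 11.
Flip position 11: 0110111100011000011110001000010 → 0110111100111000011110001000010
Read data bits from positions 3,5,6,7,9,10,11,12,13,14,15,17,18,19,20,21,22,23,24,25,26,27,28,29,30,31: 11110011100011110001000010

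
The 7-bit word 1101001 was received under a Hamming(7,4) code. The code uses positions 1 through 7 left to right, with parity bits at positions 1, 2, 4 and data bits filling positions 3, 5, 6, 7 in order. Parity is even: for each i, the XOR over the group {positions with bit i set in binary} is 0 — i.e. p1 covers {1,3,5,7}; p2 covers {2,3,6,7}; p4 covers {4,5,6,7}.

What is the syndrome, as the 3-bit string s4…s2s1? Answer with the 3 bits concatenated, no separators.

s1 (pos 1,3,5,7): 1⊕0⊕0⊕1 = 0
s2 (pos 2,3,6,7): 1⊕0⊕0⊕1 = 0
s4 (pos 4,5,6,7): 1⊕0⊕0⊕1 = 0
Syndrome s4…s1 = 000 → no error.

000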